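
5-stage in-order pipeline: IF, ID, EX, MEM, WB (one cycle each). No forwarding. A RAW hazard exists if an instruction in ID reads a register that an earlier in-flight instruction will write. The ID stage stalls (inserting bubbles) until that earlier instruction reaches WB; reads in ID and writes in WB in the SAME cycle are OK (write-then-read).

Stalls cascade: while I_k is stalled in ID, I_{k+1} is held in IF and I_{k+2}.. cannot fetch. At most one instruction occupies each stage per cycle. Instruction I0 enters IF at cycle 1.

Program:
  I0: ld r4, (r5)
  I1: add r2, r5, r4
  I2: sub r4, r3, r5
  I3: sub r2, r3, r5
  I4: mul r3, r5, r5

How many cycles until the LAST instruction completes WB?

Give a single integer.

I0 ld r4 <- r5: IF@1 ID@2 stall=0 (-) EX@3 MEM@4 WB@5
I1 add r2 <- r5,r4: IF@2 ID@3 stall=2 (RAW on I0.r4 (WB@5)) EX@6 MEM@7 WB@8
I2 sub r4 <- r3,r5: IF@3 ID@6 stall=0 (-) EX@7 MEM@8 WB@9
I3 sub r2 <- r3,r5: IF@6 ID@7 stall=0 (-) EX@8 MEM@9 WB@10
I4 mul r3 <- r5,r5: IF@7 ID@8 stall=0 (-) EX@9 MEM@10 WB@11

Answer: 11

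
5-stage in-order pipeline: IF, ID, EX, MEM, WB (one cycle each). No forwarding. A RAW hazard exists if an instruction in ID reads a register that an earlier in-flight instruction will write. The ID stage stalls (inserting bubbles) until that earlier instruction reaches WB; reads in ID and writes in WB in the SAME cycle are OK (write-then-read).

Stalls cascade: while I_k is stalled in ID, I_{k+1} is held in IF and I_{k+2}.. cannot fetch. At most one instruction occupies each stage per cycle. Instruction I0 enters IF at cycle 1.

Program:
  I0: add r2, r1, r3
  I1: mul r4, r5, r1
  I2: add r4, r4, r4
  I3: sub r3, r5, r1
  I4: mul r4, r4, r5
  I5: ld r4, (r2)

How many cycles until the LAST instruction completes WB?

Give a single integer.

Answer: 13

Derivation:
I0 add r2 <- r1,r3: IF@1 ID@2 stall=0 (-) EX@3 MEM@4 WB@5
I1 mul r4 <- r5,r1: IF@2 ID@3 stall=0 (-) EX@4 MEM@5 WB@6
I2 add r4 <- r4,r4: IF@3 ID@4 stall=2 (RAW on I1.r4 (WB@6)) EX@7 MEM@8 WB@9
I3 sub r3 <- r5,r1: IF@4 ID@7 stall=0 (-) EX@8 MEM@9 WB@10
I4 mul r4 <- r4,r5: IF@7 ID@8 stall=1 (RAW on I2.r4 (WB@9)) EX@10 MEM@11 WB@12
I5 ld r4 <- r2: IF@8 ID@10 stall=0 (-) EX@11 MEM@12 WB@13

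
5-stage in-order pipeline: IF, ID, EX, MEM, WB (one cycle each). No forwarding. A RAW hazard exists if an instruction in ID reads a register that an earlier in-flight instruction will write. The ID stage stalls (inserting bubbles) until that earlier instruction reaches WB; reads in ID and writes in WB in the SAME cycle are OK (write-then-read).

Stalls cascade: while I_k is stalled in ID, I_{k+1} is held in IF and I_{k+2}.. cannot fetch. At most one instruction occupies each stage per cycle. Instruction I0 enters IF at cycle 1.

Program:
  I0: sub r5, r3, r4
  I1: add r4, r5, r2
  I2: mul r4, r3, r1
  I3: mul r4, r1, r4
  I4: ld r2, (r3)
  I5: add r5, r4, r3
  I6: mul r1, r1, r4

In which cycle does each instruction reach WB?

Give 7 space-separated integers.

Answer: 5 8 9 12 13 15 16

Derivation:
I0 sub r5 <- r3,r4: IF@1 ID@2 stall=0 (-) EX@3 MEM@4 WB@5
I1 add r4 <- r5,r2: IF@2 ID@3 stall=2 (RAW on I0.r5 (WB@5)) EX@6 MEM@7 WB@8
I2 mul r4 <- r3,r1: IF@3 ID@6 stall=0 (-) EX@7 MEM@8 WB@9
I3 mul r4 <- r1,r4: IF@6 ID@7 stall=2 (RAW on I2.r4 (WB@9)) EX@10 MEM@11 WB@12
I4 ld r2 <- r3: IF@7 ID@10 stall=0 (-) EX@11 MEM@12 WB@13
I5 add r5 <- r4,r3: IF@10 ID@11 stall=1 (RAW on I3.r4 (WB@12)) EX@13 MEM@14 WB@15
I6 mul r1 <- r1,r4: IF@11 ID@13 stall=0 (-) EX@14 MEM@15 WB@16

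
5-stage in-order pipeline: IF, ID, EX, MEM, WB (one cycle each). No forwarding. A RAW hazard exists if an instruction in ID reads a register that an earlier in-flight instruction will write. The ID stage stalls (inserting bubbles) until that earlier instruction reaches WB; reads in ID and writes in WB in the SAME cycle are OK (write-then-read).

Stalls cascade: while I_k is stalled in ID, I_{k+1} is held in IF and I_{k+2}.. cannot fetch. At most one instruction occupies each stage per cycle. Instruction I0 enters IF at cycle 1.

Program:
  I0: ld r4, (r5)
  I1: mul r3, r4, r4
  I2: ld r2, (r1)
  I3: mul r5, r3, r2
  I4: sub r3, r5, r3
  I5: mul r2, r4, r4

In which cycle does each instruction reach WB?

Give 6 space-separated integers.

I0 ld r4 <- r5: IF@1 ID@2 stall=0 (-) EX@3 MEM@4 WB@5
I1 mul r3 <- r4,r4: IF@2 ID@3 stall=2 (RAW on I0.r4 (WB@5)) EX@6 MEM@7 WB@8
I2 ld r2 <- r1: IF@3 ID@6 stall=0 (-) EX@7 MEM@8 WB@9
I3 mul r5 <- r3,r2: IF@6 ID@7 stall=2 (RAW on I2.r2 (WB@9)) EX@10 MEM@11 WB@12
I4 sub r3 <- r5,r3: IF@7 ID@10 stall=2 (RAW on I3.r5 (WB@12)) EX@13 MEM@14 WB@15
I5 mul r2 <- r4,r4: IF@10 ID@13 stall=0 (-) EX@14 MEM@15 WB@16

Answer: 5 8 9 12 15 16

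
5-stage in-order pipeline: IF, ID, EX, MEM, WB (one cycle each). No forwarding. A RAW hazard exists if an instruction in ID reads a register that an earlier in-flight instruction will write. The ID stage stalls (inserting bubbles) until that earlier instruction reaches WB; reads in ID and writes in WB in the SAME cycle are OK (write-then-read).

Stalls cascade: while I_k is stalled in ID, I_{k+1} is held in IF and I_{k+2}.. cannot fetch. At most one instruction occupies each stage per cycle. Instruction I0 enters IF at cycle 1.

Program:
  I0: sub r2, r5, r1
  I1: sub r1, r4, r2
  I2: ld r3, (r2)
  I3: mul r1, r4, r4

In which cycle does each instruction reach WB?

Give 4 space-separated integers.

Answer: 5 8 9 10

Derivation:
I0 sub r2 <- r5,r1: IF@1 ID@2 stall=0 (-) EX@3 MEM@4 WB@5
I1 sub r1 <- r4,r2: IF@2 ID@3 stall=2 (RAW on I0.r2 (WB@5)) EX@6 MEM@7 WB@8
I2 ld r3 <- r2: IF@3 ID@6 stall=0 (-) EX@7 MEM@8 WB@9
I3 mul r1 <- r4,r4: IF@6 ID@7 stall=0 (-) EX@8 MEM@9 WB@10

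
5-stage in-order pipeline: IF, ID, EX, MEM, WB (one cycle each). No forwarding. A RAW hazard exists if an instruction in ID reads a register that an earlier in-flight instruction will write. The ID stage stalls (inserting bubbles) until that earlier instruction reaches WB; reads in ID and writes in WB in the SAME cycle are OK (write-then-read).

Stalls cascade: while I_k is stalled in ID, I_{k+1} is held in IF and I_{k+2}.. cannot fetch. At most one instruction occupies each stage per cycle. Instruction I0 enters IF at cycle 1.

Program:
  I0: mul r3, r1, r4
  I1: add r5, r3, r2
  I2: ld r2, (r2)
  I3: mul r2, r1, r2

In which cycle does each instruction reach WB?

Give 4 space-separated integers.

Answer: 5 8 9 12

Derivation:
I0 mul r3 <- r1,r4: IF@1 ID@2 stall=0 (-) EX@3 MEM@4 WB@5
I1 add r5 <- r3,r2: IF@2 ID@3 stall=2 (RAW on I0.r3 (WB@5)) EX@6 MEM@7 WB@8
I2 ld r2 <- r2: IF@3 ID@6 stall=0 (-) EX@7 MEM@8 WB@9
I3 mul r2 <- r1,r2: IF@6 ID@7 stall=2 (RAW on I2.r2 (WB@9)) EX@10 MEM@11 WB@12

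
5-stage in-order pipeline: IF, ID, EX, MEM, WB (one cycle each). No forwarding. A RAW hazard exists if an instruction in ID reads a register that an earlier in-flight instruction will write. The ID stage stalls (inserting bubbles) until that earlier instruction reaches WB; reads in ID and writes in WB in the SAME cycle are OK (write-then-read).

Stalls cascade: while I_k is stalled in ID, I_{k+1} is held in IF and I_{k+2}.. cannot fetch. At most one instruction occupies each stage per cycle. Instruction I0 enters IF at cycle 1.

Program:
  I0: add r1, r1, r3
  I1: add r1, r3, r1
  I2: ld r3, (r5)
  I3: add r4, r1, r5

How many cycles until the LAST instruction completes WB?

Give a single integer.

Answer: 11

Derivation:
I0 add r1 <- r1,r3: IF@1 ID@2 stall=0 (-) EX@3 MEM@4 WB@5
I1 add r1 <- r3,r1: IF@2 ID@3 stall=2 (RAW on I0.r1 (WB@5)) EX@6 MEM@7 WB@8
I2 ld r3 <- r5: IF@3 ID@6 stall=0 (-) EX@7 MEM@8 WB@9
I3 add r4 <- r1,r5: IF@6 ID@7 stall=1 (RAW on I1.r1 (WB@8)) EX@9 MEM@10 WB@11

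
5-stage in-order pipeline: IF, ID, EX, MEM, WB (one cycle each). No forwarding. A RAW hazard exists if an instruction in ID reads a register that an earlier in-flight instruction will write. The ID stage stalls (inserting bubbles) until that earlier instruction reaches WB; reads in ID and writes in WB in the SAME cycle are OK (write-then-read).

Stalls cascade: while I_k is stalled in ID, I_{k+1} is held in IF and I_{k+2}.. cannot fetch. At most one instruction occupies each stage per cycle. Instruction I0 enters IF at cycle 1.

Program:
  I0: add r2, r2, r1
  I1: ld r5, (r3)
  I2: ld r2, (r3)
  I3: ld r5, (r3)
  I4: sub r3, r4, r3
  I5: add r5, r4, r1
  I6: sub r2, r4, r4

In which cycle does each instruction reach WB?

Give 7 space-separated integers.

Answer: 5 6 7 8 9 10 11

Derivation:
I0 add r2 <- r2,r1: IF@1 ID@2 stall=0 (-) EX@3 MEM@4 WB@5
I1 ld r5 <- r3: IF@2 ID@3 stall=0 (-) EX@4 MEM@5 WB@6
I2 ld r2 <- r3: IF@3 ID@4 stall=0 (-) EX@5 MEM@6 WB@7
I3 ld r5 <- r3: IF@4 ID@5 stall=0 (-) EX@6 MEM@7 WB@8
I4 sub r3 <- r4,r3: IF@5 ID@6 stall=0 (-) EX@7 MEM@8 WB@9
I5 add r5 <- r4,r1: IF@6 ID@7 stall=0 (-) EX@8 MEM@9 WB@10
I6 sub r2 <- r4,r4: IF@7 ID@8 stall=0 (-) EX@9 MEM@10 WB@11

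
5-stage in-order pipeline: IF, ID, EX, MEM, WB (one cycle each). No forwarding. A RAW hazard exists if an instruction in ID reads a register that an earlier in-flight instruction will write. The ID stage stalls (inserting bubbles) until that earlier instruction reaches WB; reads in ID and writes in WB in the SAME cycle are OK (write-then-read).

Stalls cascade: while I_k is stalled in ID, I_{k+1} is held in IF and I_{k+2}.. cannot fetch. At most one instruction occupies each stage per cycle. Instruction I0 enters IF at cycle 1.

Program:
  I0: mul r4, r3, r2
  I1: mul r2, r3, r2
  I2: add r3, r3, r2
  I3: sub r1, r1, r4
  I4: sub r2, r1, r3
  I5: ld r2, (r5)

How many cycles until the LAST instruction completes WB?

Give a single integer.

I0 mul r4 <- r3,r2: IF@1 ID@2 stall=0 (-) EX@3 MEM@4 WB@5
I1 mul r2 <- r3,r2: IF@2 ID@3 stall=0 (-) EX@4 MEM@5 WB@6
I2 add r3 <- r3,r2: IF@3 ID@4 stall=2 (RAW on I1.r2 (WB@6)) EX@7 MEM@8 WB@9
I3 sub r1 <- r1,r4: IF@4 ID@7 stall=0 (-) EX@8 MEM@9 WB@10
I4 sub r2 <- r1,r3: IF@7 ID@8 stall=2 (RAW on I3.r1 (WB@10)) EX@11 MEM@12 WB@13
I5 ld r2 <- r5: IF@8 ID@11 stall=0 (-) EX@12 MEM@13 WB@14

Answer: 14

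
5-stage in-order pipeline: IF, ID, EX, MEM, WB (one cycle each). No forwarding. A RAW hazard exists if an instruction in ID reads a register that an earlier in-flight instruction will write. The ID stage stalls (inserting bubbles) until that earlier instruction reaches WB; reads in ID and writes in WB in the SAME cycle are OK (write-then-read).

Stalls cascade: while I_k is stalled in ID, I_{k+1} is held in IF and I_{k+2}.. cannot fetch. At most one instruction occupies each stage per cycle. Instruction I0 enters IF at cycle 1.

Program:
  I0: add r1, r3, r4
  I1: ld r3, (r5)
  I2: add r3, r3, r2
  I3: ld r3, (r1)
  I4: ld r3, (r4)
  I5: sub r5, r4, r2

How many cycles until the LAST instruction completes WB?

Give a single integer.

I0 add r1 <- r3,r4: IF@1 ID@2 stall=0 (-) EX@3 MEM@4 WB@5
I1 ld r3 <- r5: IF@2 ID@3 stall=0 (-) EX@4 MEM@5 WB@6
I2 add r3 <- r3,r2: IF@3 ID@4 stall=2 (RAW on I1.r3 (WB@6)) EX@7 MEM@8 WB@9
I3 ld r3 <- r1: IF@4 ID@7 stall=0 (-) EX@8 MEM@9 WB@10
I4 ld r3 <- r4: IF@7 ID@8 stall=0 (-) EX@9 MEM@10 WB@11
I5 sub r5 <- r4,r2: IF@8 ID@9 stall=0 (-) EX@10 MEM@11 WB@12

Answer: 12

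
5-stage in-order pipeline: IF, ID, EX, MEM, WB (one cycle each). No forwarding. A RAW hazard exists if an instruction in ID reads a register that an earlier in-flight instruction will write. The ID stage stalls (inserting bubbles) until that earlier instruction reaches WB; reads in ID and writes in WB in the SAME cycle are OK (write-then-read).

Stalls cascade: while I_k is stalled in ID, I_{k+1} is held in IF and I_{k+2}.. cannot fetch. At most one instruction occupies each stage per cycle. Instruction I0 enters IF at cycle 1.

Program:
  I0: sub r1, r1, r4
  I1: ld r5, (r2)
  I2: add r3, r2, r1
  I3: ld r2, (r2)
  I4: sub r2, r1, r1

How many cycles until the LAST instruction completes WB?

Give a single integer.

Answer: 10

Derivation:
I0 sub r1 <- r1,r4: IF@1 ID@2 stall=0 (-) EX@3 MEM@4 WB@5
I1 ld r5 <- r2: IF@2 ID@3 stall=0 (-) EX@4 MEM@5 WB@6
I2 add r3 <- r2,r1: IF@3 ID@4 stall=1 (RAW on I0.r1 (WB@5)) EX@6 MEM@7 WB@8
I3 ld r2 <- r2: IF@4 ID@6 stall=0 (-) EX@7 MEM@8 WB@9
I4 sub r2 <- r1,r1: IF@6 ID@7 stall=0 (-) EX@8 MEM@9 WB@10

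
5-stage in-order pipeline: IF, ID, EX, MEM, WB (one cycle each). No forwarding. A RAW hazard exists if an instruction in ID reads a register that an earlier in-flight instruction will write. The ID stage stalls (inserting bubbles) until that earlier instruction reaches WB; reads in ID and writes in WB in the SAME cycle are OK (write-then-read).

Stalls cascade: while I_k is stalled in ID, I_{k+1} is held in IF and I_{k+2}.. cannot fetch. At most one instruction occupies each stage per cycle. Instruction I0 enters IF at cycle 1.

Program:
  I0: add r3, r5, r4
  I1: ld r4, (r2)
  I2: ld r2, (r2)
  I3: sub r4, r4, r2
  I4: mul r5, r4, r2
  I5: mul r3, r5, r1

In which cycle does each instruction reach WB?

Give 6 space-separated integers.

I0 add r3 <- r5,r4: IF@1 ID@2 stall=0 (-) EX@3 MEM@4 WB@5
I1 ld r4 <- r2: IF@2 ID@3 stall=0 (-) EX@4 MEM@5 WB@6
I2 ld r2 <- r2: IF@3 ID@4 stall=0 (-) EX@5 MEM@6 WB@7
I3 sub r4 <- r4,r2: IF@4 ID@5 stall=2 (RAW on I2.r2 (WB@7)) EX@8 MEM@9 WB@10
I4 mul r5 <- r4,r2: IF@5 ID@8 stall=2 (RAW on I3.r4 (WB@10)) EX@11 MEM@12 WB@13
I5 mul r3 <- r5,r1: IF@8 ID@11 stall=2 (RAW on I4.r5 (WB@13)) EX@14 MEM@15 WB@16

Answer: 5 6 7 10 13 16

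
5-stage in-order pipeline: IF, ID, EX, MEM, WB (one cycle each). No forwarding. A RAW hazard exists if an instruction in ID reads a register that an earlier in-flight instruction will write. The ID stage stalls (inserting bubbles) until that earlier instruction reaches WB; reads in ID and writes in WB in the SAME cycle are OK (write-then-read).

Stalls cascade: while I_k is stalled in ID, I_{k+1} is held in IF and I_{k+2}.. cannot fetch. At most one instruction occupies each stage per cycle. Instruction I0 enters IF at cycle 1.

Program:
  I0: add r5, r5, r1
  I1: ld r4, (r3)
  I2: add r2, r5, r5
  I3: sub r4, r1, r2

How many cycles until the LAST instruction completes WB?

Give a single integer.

I0 add r5 <- r5,r1: IF@1 ID@2 stall=0 (-) EX@3 MEM@4 WB@5
I1 ld r4 <- r3: IF@2 ID@3 stall=0 (-) EX@4 MEM@5 WB@6
I2 add r2 <- r5,r5: IF@3 ID@4 stall=1 (RAW on I0.r5 (WB@5)) EX@6 MEM@7 WB@8
I3 sub r4 <- r1,r2: IF@4 ID@6 stall=2 (RAW on I2.r2 (WB@8)) EX@9 MEM@10 WB@11

Answer: 11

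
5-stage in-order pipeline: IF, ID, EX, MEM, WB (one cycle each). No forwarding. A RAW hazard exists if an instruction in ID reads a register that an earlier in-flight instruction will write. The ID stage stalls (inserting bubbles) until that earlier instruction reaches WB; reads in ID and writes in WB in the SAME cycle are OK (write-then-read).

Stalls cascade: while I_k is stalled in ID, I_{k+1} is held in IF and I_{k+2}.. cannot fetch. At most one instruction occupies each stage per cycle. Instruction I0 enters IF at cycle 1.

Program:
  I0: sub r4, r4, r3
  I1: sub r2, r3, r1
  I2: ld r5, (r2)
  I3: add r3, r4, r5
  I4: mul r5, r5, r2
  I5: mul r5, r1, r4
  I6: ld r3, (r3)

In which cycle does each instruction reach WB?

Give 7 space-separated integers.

Answer: 5 6 9 12 13 14 15

Derivation:
I0 sub r4 <- r4,r3: IF@1 ID@2 stall=0 (-) EX@3 MEM@4 WB@5
I1 sub r2 <- r3,r1: IF@2 ID@3 stall=0 (-) EX@4 MEM@5 WB@6
I2 ld r5 <- r2: IF@3 ID@4 stall=2 (RAW on I1.r2 (WB@6)) EX@7 MEM@8 WB@9
I3 add r3 <- r4,r5: IF@4 ID@7 stall=2 (RAW on I2.r5 (WB@9)) EX@10 MEM@11 WB@12
I4 mul r5 <- r5,r2: IF@7 ID@10 stall=0 (-) EX@11 MEM@12 WB@13
I5 mul r5 <- r1,r4: IF@10 ID@11 stall=0 (-) EX@12 MEM@13 WB@14
I6 ld r3 <- r3: IF@11 ID@12 stall=0 (-) EX@13 MEM@14 WB@15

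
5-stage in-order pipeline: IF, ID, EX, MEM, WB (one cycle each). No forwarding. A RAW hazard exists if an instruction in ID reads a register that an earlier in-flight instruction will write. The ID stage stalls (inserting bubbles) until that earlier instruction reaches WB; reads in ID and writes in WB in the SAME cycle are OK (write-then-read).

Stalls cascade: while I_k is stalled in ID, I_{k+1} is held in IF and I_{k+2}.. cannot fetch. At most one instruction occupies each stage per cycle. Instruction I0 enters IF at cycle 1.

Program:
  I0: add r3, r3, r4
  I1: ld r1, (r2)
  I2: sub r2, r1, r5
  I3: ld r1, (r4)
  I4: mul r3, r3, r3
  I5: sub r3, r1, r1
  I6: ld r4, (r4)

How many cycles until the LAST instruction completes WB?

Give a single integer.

I0 add r3 <- r3,r4: IF@1 ID@2 stall=0 (-) EX@3 MEM@4 WB@5
I1 ld r1 <- r2: IF@2 ID@3 stall=0 (-) EX@4 MEM@5 WB@6
I2 sub r2 <- r1,r5: IF@3 ID@4 stall=2 (RAW on I1.r1 (WB@6)) EX@7 MEM@8 WB@9
I3 ld r1 <- r4: IF@4 ID@7 stall=0 (-) EX@8 MEM@9 WB@10
I4 mul r3 <- r3,r3: IF@7 ID@8 stall=0 (-) EX@9 MEM@10 WB@11
I5 sub r3 <- r1,r1: IF@8 ID@9 stall=1 (RAW on I3.r1 (WB@10)) EX@11 MEM@12 WB@13
I6 ld r4 <- r4: IF@9 ID@11 stall=0 (-) EX@12 MEM@13 WB@14

Answer: 14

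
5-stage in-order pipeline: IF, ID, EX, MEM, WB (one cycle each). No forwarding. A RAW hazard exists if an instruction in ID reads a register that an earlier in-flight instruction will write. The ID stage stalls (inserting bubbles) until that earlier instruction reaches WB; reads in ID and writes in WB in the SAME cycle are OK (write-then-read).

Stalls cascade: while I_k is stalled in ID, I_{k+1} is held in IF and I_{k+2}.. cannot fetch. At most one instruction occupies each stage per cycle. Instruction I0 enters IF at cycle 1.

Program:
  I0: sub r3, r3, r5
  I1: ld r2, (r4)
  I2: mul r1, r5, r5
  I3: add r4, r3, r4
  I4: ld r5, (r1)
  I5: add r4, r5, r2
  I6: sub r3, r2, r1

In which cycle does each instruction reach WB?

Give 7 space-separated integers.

Answer: 5 6 7 8 10 13 14

Derivation:
I0 sub r3 <- r3,r5: IF@1 ID@2 stall=0 (-) EX@3 MEM@4 WB@5
I1 ld r2 <- r4: IF@2 ID@3 stall=0 (-) EX@4 MEM@5 WB@6
I2 mul r1 <- r5,r5: IF@3 ID@4 stall=0 (-) EX@5 MEM@6 WB@7
I3 add r4 <- r3,r4: IF@4 ID@5 stall=0 (-) EX@6 MEM@7 WB@8
I4 ld r5 <- r1: IF@5 ID@6 stall=1 (RAW on I2.r1 (WB@7)) EX@8 MEM@9 WB@10
I5 add r4 <- r5,r2: IF@6 ID@8 stall=2 (RAW on I4.r5 (WB@10)) EX@11 MEM@12 WB@13
I6 sub r3 <- r2,r1: IF@8 ID@11 stall=0 (-) EX@12 MEM@13 WB@14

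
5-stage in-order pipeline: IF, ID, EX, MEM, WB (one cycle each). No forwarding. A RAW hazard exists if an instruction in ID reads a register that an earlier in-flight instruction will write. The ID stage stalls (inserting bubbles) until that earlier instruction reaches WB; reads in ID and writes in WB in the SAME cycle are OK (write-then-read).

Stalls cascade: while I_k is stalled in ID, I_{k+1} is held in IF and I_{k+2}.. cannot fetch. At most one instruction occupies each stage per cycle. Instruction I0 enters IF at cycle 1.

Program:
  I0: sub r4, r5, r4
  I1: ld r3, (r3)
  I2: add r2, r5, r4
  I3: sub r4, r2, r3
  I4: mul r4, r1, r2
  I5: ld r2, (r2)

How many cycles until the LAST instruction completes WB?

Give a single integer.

I0 sub r4 <- r5,r4: IF@1 ID@2 stall=0 (-) EX@3 MEM@4 WB@5
I1 ld r3 <- r3: IF@2 ID@3 stall=0 (-) EX@4 MEM@5 WB@6
I2 add r2 <- r5,r4: IF@3 ID@4 stall=1 (RAW on I0.r4 (WB@5)) EX@6 MEM@7 WB@8
I3 sub r4 <- r2,r3: IF@4 ID@6 stall=2 (RAW on I2.r2 (WB@8)) EX@9 MEM@10 WB@11
I4 mul r4 <- r1,r2: IF@6 ID@9 stall=0 (-) EX@10 MEM@11 WB@12
I5 ld r2 <- r2: IF@9 ID@10 stall=0 (-) EX@11 MEM@12 WB@13

Answer: 13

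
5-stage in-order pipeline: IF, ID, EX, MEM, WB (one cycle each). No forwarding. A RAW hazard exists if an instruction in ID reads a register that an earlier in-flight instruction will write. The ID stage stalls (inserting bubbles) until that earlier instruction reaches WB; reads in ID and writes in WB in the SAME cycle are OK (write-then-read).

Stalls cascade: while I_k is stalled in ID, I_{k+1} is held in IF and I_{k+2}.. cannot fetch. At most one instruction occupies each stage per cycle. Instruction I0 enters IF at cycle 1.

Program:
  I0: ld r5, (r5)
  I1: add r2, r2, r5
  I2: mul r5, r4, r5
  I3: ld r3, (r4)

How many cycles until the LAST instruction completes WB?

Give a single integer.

I0 ld r5 <- r5: IF@1 ID@2 stall=0 (-) EX@3 MEM@4 WB@5
I1 add r2 <- r2,r5: IF@2 ID@3 stall=2 (RAW on I0.r5 (WB@5)) EX@6 MEM@7 WB@8
I2 mul r5 <- r4,r5: IF@3 ID@6 stall=0 (-) EX@7 MEM@8 WB@9
I3 ld r3 <- r4: IF@6 ID@7 stall=0 (-) EX@8 MEM@9 WB@10

Answer: 10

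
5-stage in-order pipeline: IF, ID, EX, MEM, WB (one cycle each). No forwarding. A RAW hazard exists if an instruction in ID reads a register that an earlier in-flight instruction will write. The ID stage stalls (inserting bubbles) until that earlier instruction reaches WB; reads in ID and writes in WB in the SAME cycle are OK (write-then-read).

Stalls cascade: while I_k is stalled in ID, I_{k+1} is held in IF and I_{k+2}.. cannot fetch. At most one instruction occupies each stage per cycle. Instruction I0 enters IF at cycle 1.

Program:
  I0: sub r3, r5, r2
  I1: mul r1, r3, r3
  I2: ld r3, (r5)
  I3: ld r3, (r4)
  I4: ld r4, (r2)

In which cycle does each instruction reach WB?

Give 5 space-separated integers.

I0 sub r3 <- r5,r2: IF@1 ID@2 stall=0 (-) EX@3 MEM@4 WB@5
I1 mul r1 <- r3,r3: IF@2 ID@3 stall=2 (RAW on I0.r3 (WB@5)) EX@6 MEM@7 WB@8
I2 ld r3 <- r5: IF@3 ID@6 stall=0 (-) EX@7 MEM@8 WB@9
I3 ld r3 <- r4: IF@6 ID@7 stall=0 (-) EX@8 MEM@9 WB@10
I4 ld r4 <- r2: IF@7 ID@8 stall=0 (-) EX@9 MEM@10 WB@11

Answer: 5 8 9 10 11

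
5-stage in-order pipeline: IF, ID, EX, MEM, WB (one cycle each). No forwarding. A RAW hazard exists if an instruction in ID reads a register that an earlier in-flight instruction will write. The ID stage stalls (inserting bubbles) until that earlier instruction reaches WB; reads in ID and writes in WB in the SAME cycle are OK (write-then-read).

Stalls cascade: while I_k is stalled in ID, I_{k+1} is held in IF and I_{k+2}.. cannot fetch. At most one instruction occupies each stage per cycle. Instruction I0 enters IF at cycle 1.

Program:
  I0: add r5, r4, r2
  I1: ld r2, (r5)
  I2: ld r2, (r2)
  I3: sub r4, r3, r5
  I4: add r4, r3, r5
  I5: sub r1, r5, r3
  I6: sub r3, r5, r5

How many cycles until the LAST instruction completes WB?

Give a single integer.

I0 add r5 <- r4,r2: IF@1 ID@2 stall=0 (-) EX@3 MEM@4 WB@5
I1 ld r2 <- r5: IF@2 ID@3 stall=2 (RAW on I0.r5 (WB@5)) EX@6 MEM@7 WB@8
I2 ld r2 <- r2: IF@3 ID@6 stall=2 (RAW on I1.r2 (WB@8)) EX@9 MEM@10 WB@11
I3 sub r4 <- r3,r5: IF@6 ID@9 stall=0 (-) EX@10 MEM@11 WB@12
I4 add r4 <- r3,r5: IF@9 ID@10 stall=0 (-) EX@11 MEM@12 WB@13
I5 sub r1 <- r5,r3: IF@10 ID@11 stall=0 (-) EX@12 MEM@13 WB@14
I6 sub r3 <- r5,r5: IF@11 ID@12 stall=0 (-) EX@13 MEM@14 WB@15

Answer: 15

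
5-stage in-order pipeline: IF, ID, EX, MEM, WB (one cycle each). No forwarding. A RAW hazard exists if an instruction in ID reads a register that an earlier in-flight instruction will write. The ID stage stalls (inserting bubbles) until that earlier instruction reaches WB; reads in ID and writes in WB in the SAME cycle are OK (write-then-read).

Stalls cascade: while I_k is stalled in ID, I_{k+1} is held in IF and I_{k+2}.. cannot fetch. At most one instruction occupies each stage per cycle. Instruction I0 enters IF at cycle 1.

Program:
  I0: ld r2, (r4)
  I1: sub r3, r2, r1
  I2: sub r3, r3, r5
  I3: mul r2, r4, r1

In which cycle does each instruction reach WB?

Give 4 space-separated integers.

I0 ld r2 <- r4: IF@1 ID@2 stall=0 (-) EX@3 MEM@4 WB@5
I1 sub r3 <- r2,r1: IF@2 ID@3 stall=2 (RAW on I0.r2 (WB@5)) EX@6 MEM@7 WB@8
I2 sub r3 <- r3,r5: IF@3 ID@6 stall=2 (RAW on I1.r3 (WB@8)) EX@9 MEM@10 WB@11
I3 mul r2 <- r4,r1: IF@6 ID@9 stall=0 (-) EX@10 MEM@11 WB@12

Answer: 5 8 11 12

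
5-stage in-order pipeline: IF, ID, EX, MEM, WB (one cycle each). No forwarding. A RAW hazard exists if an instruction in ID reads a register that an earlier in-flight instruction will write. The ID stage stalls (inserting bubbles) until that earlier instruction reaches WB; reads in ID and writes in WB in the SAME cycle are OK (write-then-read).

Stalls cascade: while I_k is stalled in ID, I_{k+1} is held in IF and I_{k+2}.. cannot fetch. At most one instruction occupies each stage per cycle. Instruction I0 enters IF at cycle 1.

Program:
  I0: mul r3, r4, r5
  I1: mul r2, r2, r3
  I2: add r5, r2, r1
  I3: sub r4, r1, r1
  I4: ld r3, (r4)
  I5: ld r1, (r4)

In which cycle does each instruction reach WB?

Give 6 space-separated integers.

I0 mul r3 <- r4,r5: IF@1 ID@2 stall=0 (-) EX@3 MEM@4 WB@5
I1 mul r2 <- r2,r3: IF@2 ID@3 stall=2 (RAW on I0.r3 (WB@5)) EX@6 MEM@7 WB@8
I2 add r5 <- r2,r1: IF@3 ID@6 stall=2 (RAW on I1.r2 (WB@8)) EX@9 MEM@10 WB@11
I3 sub r4 <- r1,r1: IF@6 ID@9 stall=0 (-) EX@10 MEM@11 WB@12
I4 ld r3 <- r4: IF@9 ID@10 stall=2 (RAW on I3.r4 (WB@12)) EX@13 MEM@14 WB@15
I5 ld r1 <- r4: IF@10 ID@13 stall=0 (-) EX@14 MEM@15 WB@16

Answer: 5 8 11 12 15 16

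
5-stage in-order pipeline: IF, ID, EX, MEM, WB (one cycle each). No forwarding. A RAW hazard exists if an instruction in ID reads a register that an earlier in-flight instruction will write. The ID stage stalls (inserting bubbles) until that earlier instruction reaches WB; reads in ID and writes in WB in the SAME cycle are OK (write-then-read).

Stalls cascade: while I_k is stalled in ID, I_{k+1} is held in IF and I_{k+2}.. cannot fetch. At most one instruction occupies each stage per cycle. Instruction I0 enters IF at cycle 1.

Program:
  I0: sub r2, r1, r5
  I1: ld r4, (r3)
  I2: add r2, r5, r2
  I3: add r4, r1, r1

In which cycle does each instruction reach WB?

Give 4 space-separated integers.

I0 sub r2 <- r1,r5: IF@1 ID@2 stall=0 (-) EX@3 MEM@4 WB@5
I1 ld r4 <- r3: IF@2 ID@3 stall=0 (-) EX@4 MEM@5 WB@6
I2 add r2 <- r5,r2: IF@3 ID@4 stall=1 (RAW on I0.r2 (WB@5)) EX@6 MEM@7 WB@8
I3 add r4 <- r1,r1: IF@4 ID@6 stall=0 (-) EX@7 MEM@8 WB@9

Answer: 5 6 8 9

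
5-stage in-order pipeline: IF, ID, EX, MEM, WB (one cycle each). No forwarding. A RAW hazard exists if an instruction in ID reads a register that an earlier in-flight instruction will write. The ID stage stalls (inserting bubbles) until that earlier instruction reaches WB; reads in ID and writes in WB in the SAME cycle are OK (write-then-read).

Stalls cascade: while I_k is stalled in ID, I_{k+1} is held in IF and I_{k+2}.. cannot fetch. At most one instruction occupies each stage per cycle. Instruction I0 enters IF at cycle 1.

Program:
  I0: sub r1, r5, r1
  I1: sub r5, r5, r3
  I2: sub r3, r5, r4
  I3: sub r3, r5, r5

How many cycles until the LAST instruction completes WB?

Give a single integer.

Answer: 10

Derivation:
I0 sub r1 <- r5,r1: IF@1 ID@2 stall=0 (-) EX@3 MEM@4 WB@5
I1 sub r5 <- r5,r3: IF@2 ID@3 stall=0 (-) EX@4 MEM@5 WB@6
I2 sub r3 <- r5,r4: IF@3 ID@4 stall=2 (RAW on I1.r5 (WB@6)) EX@7 MEM@8 WB@9
I3 sub r3 <- r5,r5: IF@4 ID@7 stall=0 (-) EX@8 MEM@9 WB@10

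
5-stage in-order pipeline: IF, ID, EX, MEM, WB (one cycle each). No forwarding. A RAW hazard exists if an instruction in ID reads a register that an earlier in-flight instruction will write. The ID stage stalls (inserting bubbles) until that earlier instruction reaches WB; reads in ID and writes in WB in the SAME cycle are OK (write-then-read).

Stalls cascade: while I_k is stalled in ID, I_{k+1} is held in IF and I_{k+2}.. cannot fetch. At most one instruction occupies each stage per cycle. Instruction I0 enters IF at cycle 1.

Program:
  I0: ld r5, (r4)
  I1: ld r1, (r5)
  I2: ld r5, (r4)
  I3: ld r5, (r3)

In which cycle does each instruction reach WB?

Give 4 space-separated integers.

Answer: 5 8 9 10

Derivation:
I0 ld r5 <- r4: IF@1 ID@2 stall=0 (-) EX@3 MEM@4 WB@5
I1 ld r1 <- r5: IF@2 ID@3 stall=2 (RAW on I0.r5 (WB@5)) EX@6 MEM@7 WB@8
I2 ld r5 <- r4: IF@3 ID@6 stall=0 (-) EX@7 MEM@8 WB@9
I3 ld r5 <- r3: IF@6 ID@7 stall=0 (-) EX@8 MEM@9 WB@10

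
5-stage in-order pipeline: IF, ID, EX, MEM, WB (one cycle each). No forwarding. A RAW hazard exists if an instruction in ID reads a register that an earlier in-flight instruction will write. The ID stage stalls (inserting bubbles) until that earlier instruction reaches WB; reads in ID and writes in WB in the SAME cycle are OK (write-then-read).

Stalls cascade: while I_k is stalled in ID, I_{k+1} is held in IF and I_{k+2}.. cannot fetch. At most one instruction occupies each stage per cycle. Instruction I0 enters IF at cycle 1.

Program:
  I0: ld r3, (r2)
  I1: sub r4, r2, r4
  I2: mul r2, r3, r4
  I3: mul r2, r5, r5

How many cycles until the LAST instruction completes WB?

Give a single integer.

I0 ld r3 <- r2: IF@1 ID@2 stall=0 (-) EX@3 MEM@4 WB@5
I1 sub r4 <- r2,r4: IF@2 ID@3 stall=0 (-) EX@4 MEM@5 WB@6
I2 mul r2 <- r3,r4: IF@3 ID@4 stall=2 (RAW on I1.r4 (WB@6)) EX@7 MEM@8 WB@9
I3 mul r2 <- r5,r5: IF@4 ID@7 stall=0 (-) EX@8 MEM@9 WB@10

Answer: 10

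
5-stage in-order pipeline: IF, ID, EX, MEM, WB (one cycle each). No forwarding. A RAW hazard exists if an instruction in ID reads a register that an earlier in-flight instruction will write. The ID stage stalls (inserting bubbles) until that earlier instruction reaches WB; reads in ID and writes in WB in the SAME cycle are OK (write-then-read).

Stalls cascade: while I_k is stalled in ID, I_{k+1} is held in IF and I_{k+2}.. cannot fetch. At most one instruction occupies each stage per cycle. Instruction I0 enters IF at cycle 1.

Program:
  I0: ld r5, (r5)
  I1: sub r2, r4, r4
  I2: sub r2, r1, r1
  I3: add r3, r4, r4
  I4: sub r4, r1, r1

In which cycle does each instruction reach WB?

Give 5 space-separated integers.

Answer: 5 6 7 8 9

Derivation:
I0 ld r5 <- r5: IF@1 ID@2 stall=0 (-) EX@3 MEM@4 WB@5
I1 sub r2 <- r4,r4: IF@2 ID@3 stall=0 (-) EX@4 MEM@5 WB@6
I2 sub r2 <- r1,r1: IF@3 ID@4 stall=0 (-) EX@5 MEM@6 WB@7
I3 add r3 <- r4,r4: IF@4 ID@5 stall=0 (-) EX@6 MEM@7 WB@8
I4 sub r4 <- r1,r1: IF@5 ID@6 stall=0 (-) EX@7 MEM@8 WB@9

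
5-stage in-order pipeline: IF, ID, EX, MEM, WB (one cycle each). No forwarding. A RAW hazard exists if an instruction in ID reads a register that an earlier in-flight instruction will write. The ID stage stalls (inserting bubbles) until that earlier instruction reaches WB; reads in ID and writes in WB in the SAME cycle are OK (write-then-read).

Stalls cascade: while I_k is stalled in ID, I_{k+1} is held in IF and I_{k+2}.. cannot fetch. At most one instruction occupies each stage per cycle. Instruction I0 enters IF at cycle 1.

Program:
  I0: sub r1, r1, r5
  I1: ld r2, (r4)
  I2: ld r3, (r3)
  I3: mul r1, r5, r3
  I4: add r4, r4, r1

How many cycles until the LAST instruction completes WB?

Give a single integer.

I0 sub r1 <- r1,r5: IF@1 ID@2 stall=0 (-) EX@3 MEM@4 WB@5
I1 ld r2 <- r4: IF@2 ID@3 stall=0 (-) EX@4 MEM@5 WB@6
I2 ld r3 <- r3: IF@3 ID@4 stall=0 (-) EX@5 MEM@6 WB@7
I3 mul r1 <- r5,r3: IF@4 ID@5 stall=2 (RAW on I2.r3 (WB@7)) EX@8 MEM@9 WB@10
I4 add r4 <- r4,r1: IF@5 ID@8 stall=2 (RAW on I3.r1 (WB@10)) EX@11 MEM@12 WB@13

Answer: 13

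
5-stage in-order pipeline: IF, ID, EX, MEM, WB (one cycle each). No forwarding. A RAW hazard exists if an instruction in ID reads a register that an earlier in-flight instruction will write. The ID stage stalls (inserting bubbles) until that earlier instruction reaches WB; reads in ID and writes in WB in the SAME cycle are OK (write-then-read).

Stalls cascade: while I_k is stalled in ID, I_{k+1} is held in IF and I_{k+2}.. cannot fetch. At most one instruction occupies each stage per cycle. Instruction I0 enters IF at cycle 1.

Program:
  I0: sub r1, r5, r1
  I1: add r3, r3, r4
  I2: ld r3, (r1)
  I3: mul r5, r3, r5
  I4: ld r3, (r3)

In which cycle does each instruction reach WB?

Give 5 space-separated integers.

Answer: 5 6 8 11 12

Derivation:
I0 sub r1 <- r5,r1: IF@1 ID@2 stall=0 (-) EX@3 MEM@4 WB@5
I1 add r3 <- r3,r4: IF@2 ID@3 stall=0 (-) EX@4 MEM@5 WB@6
I2 ld r3 <- r1: IF@3 ID@4 stall=1 (RAW on I0.r1 (WB@5)) EX@6 MEM@7 WB@8
I3 mul r5 <- r3,r5: IF@4 ID@6 stall=2 (RAW on I2.r3 (WB@8)) EX@9 MEM@10 WB@11
I4 ld r3 <- r3: IF@6 ID@9 stall=0 (-) EX@10 MEM@11 WB@12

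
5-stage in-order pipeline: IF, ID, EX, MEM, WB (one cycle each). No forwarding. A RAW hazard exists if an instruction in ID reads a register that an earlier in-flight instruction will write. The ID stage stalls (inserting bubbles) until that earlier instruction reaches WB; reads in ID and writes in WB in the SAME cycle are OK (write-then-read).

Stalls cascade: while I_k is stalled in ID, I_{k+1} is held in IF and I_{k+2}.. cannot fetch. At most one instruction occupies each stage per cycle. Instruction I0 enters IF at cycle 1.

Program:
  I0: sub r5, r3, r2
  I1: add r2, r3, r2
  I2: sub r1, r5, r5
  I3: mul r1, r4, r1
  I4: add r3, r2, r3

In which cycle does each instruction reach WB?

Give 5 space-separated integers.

Answer: 5 6 8 11 12

Derivation:
I0 sub r5 <- r3,r2: IF@1 ID@2 stall=0 (-) EX@3 MEM@4 WB@5
I1 add r2 <- r3,r2: IF@2 ID@3 stall=0 (-) EX@4 MEM@5 WB@6
I2 sub r1 <- r5,r5: IF@3 ID@4 stall=1 (RAW on I0.r5 (WB@5)) EX@6 MEM@7 WB@8
I3 mul r1 <- r4,r1: IF@4 ID@6 stall=2 (RAW on I2.r1 (WB@8)) EX@9 MEM@10 WB@11
I4 add r3 <- r2,r3: IF@6 ID@9 stall=0 (-) EX@10 MEM@11 WB@12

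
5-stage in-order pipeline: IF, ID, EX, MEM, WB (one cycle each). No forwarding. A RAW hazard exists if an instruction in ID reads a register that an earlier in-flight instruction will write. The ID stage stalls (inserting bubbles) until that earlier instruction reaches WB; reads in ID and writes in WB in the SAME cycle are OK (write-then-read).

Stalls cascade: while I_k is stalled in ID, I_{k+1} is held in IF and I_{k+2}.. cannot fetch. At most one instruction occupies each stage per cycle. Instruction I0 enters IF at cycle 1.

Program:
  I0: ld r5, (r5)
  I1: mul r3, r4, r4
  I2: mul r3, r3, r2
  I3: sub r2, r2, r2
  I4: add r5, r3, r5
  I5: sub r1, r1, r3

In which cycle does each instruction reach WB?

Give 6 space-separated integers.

Answer: 5 6 9 10 12 13

Derivation:
I0 ld r5 <- r5: IF@1 ID@2 stall=0 (-) EX@3 MEM@4 WB@5
I1 mul r3 <- r4,r4: IF@2 ID@3 stall=0 (-) EX@4 MEM@5 WB@6
I2 mul r3 <- r3,r2: IF@3 ID@4 stall=2 (RAW on I1.r3 (WB@6)) EX@7 MEM@8 WB@9
I3 sub r2 <- r2,r2: IF@4 ID@7 stall=0 (-) EX@8 MEM@9 WB@10
I4 add r5 <- r3,r5: IF@7 ID@8 stall=1 (RAW on I2.r3 (WB@9)) EX@10 MEM@11 WB@12
I5 sub r1 <- r1,r3: IF@8 ID@10 stall=0 (-) EX@11 MEM@12 WB@13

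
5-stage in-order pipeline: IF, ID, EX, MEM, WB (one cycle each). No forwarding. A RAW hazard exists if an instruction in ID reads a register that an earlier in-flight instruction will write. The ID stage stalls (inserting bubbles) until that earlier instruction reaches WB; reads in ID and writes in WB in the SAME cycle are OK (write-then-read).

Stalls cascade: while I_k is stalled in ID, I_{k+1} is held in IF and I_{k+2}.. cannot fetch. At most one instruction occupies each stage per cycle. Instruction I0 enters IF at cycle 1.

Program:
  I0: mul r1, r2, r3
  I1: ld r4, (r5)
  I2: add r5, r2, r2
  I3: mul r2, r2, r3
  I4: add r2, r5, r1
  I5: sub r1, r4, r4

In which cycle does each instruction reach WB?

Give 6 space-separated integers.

I0 mul r1 <- r2,r3: IF@1 ID@2 stall=0 (-) EX@3 MEM@4 WB@5
I1 ld r4 <- r5: IF@2 ID@3 stall=0 (-) EX@4 MEM@5 WB@6
I2 add r5 <- r2,r2: IF@3 ID@4 stall=0 (-) EX@5 MEM@6 WB@7
I3 mul r2 <- r2,r3: IF@4 ID@5 stall=0 (-) EX@6 MEM@7 WB@8
I4 add r2 <- r5,r1: IF@5 ID@6 stall=1 (RAW on I2.r5 (WB@7)) EX@8 MEM@9 WB@10
I5 sub r1 <- r4,r4: IF@6 ID@8 stall=0 (-) EX@9 MEM@10 WB@11

Answer: 5 6 7 8 10 11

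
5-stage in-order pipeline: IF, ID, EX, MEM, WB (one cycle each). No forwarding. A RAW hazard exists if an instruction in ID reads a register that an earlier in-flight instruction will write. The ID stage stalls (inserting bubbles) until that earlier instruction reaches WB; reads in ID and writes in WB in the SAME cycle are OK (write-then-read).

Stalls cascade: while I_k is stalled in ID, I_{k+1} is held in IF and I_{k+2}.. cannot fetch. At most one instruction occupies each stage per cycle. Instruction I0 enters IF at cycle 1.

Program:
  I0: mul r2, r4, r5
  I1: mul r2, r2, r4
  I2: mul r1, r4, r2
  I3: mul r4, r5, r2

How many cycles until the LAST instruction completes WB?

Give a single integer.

Answer: 12

Derivation:
I0 mul r2 <- r4,r5: IF@1 ID@2 stall=0 (-) EX@3 MEM@4 WB@5
I1 mul r2 <- r2,r4: IF@2 ID@3 stall=2 (RAW on I0.r2 (WB@5)) EX@6 MEM@7 WB@8
I2 mul r1 <- r4,r2: IF@3 ID@6 stall=2 (RAW on I1.r2 (WB@8)) EX@9 MEM@10 WB@11
I3 mul r4 <- r5,r2: IF@6 ID@9 stall=0 (-) EX@10 MEM@11 WB@12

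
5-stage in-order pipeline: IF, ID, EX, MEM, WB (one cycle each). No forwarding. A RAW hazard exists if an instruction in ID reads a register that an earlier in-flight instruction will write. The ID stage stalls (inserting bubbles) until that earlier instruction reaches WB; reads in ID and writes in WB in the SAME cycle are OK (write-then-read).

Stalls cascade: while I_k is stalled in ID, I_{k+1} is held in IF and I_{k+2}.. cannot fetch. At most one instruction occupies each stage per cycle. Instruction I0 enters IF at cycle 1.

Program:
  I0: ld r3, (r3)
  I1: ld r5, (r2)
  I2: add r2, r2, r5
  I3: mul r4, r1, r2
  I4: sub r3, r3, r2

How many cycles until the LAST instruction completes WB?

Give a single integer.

Answer: 13

Derivation:
I0 ld r3 <- r3: IF@1 ID@2 stall=0 (-) EX@3 MEM@4 WB@5
I1 ld r5 <- r2: IF@2 ID@3 stall=0 (-) EX@4 MEM@5 WB@6
I2 add r2 <- r2,r5: IF@3 ID@4 stall=2 (RAW on I1.r5 (WB@6)) EX@7 MEM@8 WB@9
I3 mul r4 <- r1,r2: IF@4 ID@7 stall=2 (RAW on I2.r2 (WB@9)) EX@10 MEM@11 WB@12
I4 sub r3 <- r3,r2: IF@7 ID@10 stall=0 (-) EX@11 MEM@12 WB@13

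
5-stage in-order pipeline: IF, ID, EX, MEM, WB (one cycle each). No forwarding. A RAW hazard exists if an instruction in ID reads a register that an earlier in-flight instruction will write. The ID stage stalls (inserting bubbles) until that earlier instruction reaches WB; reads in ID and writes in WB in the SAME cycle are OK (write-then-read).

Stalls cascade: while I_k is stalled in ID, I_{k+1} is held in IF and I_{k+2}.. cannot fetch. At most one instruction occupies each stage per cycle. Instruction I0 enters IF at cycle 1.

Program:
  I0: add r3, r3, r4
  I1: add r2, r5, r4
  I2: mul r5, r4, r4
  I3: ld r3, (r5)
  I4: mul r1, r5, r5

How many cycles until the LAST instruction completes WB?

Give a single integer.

Answer: 11

Derivation:
I0 add r3 <- r3,r4: IF@1 ID@2 stall=0 (-) EX@3 MEM@4 WB@5
I1 add r2 <- r5,r4: IF@2 ID@3 stall=0 (-) EX@4 MEM@5 WB@6
I2 mul r5 <- r4,r4: IF@3 ID@4 stall=0 (-) EX@5 MEM@6 WB@7
I3 ld r3 <- r5: IF@4 ID@5 stall=2 (RAW on I2.r5 (WB@7)) EX@8 MEM@9 WB@10
I4 mul r1 <- r5,r5: IF@5 ID@8 stall=0 (-) EX@9 MEM@10 WB@11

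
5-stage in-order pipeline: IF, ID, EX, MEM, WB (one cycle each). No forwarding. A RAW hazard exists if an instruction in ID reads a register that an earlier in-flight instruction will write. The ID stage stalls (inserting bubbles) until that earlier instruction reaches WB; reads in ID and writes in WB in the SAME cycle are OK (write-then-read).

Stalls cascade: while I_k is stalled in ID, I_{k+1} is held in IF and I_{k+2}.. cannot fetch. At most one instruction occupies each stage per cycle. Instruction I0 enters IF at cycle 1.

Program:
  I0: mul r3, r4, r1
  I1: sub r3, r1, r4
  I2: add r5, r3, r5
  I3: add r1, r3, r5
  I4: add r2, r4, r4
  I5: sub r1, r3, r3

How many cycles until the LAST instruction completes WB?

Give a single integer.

I0 mul r3 <- r4,r1: IF@1 ID@2 stall=0 (-) EX@3 MEM@4 WB@5
I1 sub r3 <- r1,r4: IF@2 ID@3 stall=0 (-) EX@4 MEM@5 WB@6
I2 add r5 <- r3,r5: IF@3 ID@4 stall=2 (RAW on I1.r3 (WB@6)) EX@7 MEM@8 WB@9
I3 add r1 <- r3,r5: IF@4 ID@7 stall=2 (RAW on I2.r5 (WB@9)) EX@10 MEM@11 WB@12
I4 add r2 <- r4,r4: IF@7 ID@10 stall=0 (-) EX@11 MEM@12 WB@13
I5 sub r1 <- r3,r3: IF@10 ID@11 stall=0 (-) EX@12 MEM@13 WB@14

Answer: 14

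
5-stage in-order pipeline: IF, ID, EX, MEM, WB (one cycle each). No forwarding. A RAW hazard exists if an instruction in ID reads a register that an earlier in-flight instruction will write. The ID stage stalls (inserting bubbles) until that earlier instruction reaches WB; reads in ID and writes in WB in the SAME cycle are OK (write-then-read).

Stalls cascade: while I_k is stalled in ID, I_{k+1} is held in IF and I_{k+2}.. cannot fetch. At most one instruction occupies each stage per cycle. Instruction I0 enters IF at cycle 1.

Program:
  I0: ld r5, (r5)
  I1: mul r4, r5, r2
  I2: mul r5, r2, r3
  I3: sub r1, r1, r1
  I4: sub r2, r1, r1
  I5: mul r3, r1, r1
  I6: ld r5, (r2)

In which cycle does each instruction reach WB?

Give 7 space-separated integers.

Answer: 5 8 9 10 13 14 16

Derivation:
I0 ld r5 <- r5: IF@1 ID@2 stall=0 (-) EX@3 MEM@4 WB@5
I1 mul r4 <- r5,r2: IF@2 ID@3 stall=2 (RAW on I0.r5 (WB@5)) EX@6 MEM@7 WB@8
I2 mul r5 <- r2,r3: IF@3 ID@6 stall=0 (-) EX@7 MEM@8 WB@9
I3 sub r1 <- r1,r1: IF@6 ID@7 stall=0 (-) EX@8 MEM@9 WB@10
I4 sub r2 <- r1,r1: IF@7 ID@8 stall=2 (RAW on I3.r1 (WB@10)) EX@11 MEM@12 WB@13
I5 mul r3 <- r1,r1: IF@8 ID@11 stall=0 (-) EX@12 MEM@13 WB@14
I6 ld r5 <- r2: IF@11 ID@12 stall=1 (RAW on I4.r2 (WB@13)) EX@14 MEM@15 WB@16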